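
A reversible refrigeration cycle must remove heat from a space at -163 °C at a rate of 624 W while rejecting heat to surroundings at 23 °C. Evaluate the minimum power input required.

Ẇ_in ≈ 1050 W

T_H = 23 °C → 23 + 273.15 = 296.15 K.
T_C = -163 °C → -163 + 273.15 = 110.15 K.
The reversible coefficient of performance is COP_R = T_C/(T_H − T_C) = 110.15/186.00 = 0.5922.
W = Q_C/COP_R = 624/0.5922 = 1050 W.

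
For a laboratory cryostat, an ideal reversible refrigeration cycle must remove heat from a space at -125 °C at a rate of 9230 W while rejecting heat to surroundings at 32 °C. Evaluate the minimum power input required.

Ẇ_in ≈ 9780 W

T_H = 32 °C → 32 + 273.15 = 305.15 K.
T_C = -125 °C → -125 + 273.15 = 148.15 K.
Carnot COP: COP_R = T_C/(T_H − T_C) = 148.15/157.00 = 0.9436.
W = Q_C/COP_R = 9230/0.9436 = 9780 W.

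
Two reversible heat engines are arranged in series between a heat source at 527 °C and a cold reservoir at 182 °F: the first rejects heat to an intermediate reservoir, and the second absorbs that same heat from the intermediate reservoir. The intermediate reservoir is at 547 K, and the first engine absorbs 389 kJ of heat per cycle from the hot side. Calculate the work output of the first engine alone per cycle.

T_H = 527 °C → 527 + 273.15 = 800.15 K.
T_C = 182 °F → (182 − 32) × 5/9 = 83.33 °C = 356.48 K.
First-stage efficiency η₁ = 1 − T_m/T_H = 1 − 547.00/800.15 = 0.3164.
W₁ = η₁·Q_H = 0.3164 × 389 = 123 kJ.

W₁ ≈ 123 kJ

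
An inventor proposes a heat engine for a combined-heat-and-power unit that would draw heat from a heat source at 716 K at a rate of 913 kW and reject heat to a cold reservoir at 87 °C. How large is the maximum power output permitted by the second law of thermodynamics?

Ẇ_max ≈ 453.8 kW

T_C = 87 °C → 87 + 273.15 = 360.15 K.
The second-law ceiling is the Carnot efficiency, η_max = 1 − T_C/T_H = 1 − 360.15/716.00 = 0.4970.
W_max = η_max · Q_H = 0.4970 × 913 = 453.8 kW.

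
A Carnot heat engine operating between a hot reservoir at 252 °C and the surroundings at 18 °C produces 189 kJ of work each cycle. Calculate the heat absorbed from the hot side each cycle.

T_H = 252 °C → 252 + 273.15 = 525.15 K.
T_C = 18 °C → 18 + 273.15 = 291.15 K.
Since the cycle is reversible, η = 1 − T_C/T_H = 1 − 291.15/525.15 = 0.4456.
Q_H = W/η = 189/0.4456 = 424 kJ.

Q_H ≈ 424 kJ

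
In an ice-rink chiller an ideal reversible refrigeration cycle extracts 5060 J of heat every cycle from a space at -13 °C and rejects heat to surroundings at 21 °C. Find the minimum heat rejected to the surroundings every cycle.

T_H = 21 °C → 21 + 273.15 = 294.15 K.
T_C = -13 °C → -13 + 273.15 = 260.15 K.
For a reversible cycle Q_H/Q_C = T_H/T_C, so Q_H = Q_C·T_H/T_C = 5060 × 294.15/260.15 = 5720 J.

Q_H ≈ 5720 J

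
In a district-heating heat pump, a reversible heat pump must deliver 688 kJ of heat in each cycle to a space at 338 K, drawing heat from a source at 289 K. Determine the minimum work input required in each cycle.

For a reversible heat pump, COP_HP = T_H/(T_H − T_C) = 338.00/49.00 = 6.8980.
W = Q_H/COP_HP = 688/6.8980 = 99.7 kJ.

W_in ≈ 99.7 kJ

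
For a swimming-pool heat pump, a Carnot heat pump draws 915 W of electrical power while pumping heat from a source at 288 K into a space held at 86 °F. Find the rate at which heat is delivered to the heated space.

Q̇_H ≈ 18300 W

T_H = 86 °F → (86 − 32) × 5/9 = 30.00 °C = 303.15 K.
COP_HP = T_H/(T_H − T_C) = 303.15/15.15 = 20.0099.
Q_H = COP_HP · W = 20.0099 × 915 = 18300 W.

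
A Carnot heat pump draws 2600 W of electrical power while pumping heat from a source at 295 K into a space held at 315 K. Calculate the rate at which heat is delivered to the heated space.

Q̇_H ≈ 41000 W

Reversible heating COP: COP_HP = T_H/(T_H − T_C) = 315.00/20.00 = 15.7500.
Q_H = COP_HP · W = 15.7500 × 2600 = 41000 W.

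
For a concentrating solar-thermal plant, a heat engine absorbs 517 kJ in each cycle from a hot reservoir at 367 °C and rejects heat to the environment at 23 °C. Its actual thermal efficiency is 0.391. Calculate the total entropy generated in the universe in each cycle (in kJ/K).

T_H = 367 °C → 367 + 273.15 = 640.15 K.
T_C = 23 °C → 23 + 273.15 = 296.15 K.
W = η·Q_H = 0.391 × 517 = 202.1 kJ, so Q_C = Q_H − W = 314.9 kJ.
Reservoir entropy changes: ΔS_H = −Q_H/T_H = −517/640.15 = -0.8076 kJ/K and ΔS_C = +Q_C/T_C = 314.9/296.15 = 1.063 kJ/K.
ΔS_univ = −Q_H/T_H + Q_C/T_C = 0.2555 kJ/K (> 0, since η = 0.391 < η_Carnot = 0.537).

ΔS_univ ≈ 0.2555 kJ/K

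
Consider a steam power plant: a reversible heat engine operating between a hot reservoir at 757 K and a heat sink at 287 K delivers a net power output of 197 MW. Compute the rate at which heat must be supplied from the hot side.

Q̇_H ≈ 317.3 MW

The Carnot efficiency is η = 1 − T_C/T_H = 1 − 287.00/757.00 = 0.6209.
Q_H = W/η = 197/0.6209 = 317.3 MW.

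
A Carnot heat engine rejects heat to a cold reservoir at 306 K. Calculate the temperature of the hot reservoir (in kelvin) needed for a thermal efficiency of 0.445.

T_H ≈ 551.4 K

From η = 1 − T_C/T_H, solving for T_H gives T_H = T_C/(1 − η) = 306.00/(1 − 0.445) = 551.4 K.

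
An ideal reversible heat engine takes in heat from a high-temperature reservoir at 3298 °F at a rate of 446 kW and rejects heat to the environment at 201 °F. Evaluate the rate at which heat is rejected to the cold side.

Q̇_C ≈ 78.4 kW

T_H = 3298 °F → (3298 − 32) × 5/9 = 1814.44 °C = 2087.59 K.
T_C = 201 °F → (201 − 32) × 5/9 = 93.89 °C = 367.04 K.
Carnot efficiency: η = 1 − T_C/T_H = 1 − 367.04/2087.59 = 0.8242.
For a reversible cycle Q_C/Q_H = T_C/T_H, so Q_C = 446 × 367.04/2087.59 = 78.4 kW.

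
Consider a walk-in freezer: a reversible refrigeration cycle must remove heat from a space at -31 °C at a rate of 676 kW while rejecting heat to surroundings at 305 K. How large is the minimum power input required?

Ẇ_in ≈ 175 kW

T_C = -31 °C → -31 + 273.15 = 242.15 K.
The reversible coefficient of performance is COP_R = T_C/(T_H − T_C) = 242.15/62.85 = 3.8528.
W = Q_C/COP_R = 676/3.8528 = 175 kW.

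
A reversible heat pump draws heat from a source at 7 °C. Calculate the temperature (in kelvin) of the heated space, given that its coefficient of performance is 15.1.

T_C = 7 °C → 7 + 273.15 = 280.15 K.
COP_HP = T_H/(T_H − T_C) ⇒ T_H = T_C·COP_HP/(COP_HP − 1) = 280.15 × 15.1/(15.1 − 1) = 300 K.

T_H ≈ 300 K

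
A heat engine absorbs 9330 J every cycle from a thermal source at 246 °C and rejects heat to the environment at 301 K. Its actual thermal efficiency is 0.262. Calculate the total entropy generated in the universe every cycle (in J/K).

T_H = 246 °C → 246 + 273.15 = 519.15 K.
W = η·Q_H = 0.262 × 9330 = 2444 J, so Q_C = Q_H − W = 6886 J.
Reservoir entropy changes: ΔS_H = −Q_H/T_H = −9330/519.15 = -17.97 J/K and ΔS_C = +Q_C/T_C = 6886/301.00 = 22.88 J/K.
ΔS_univ = −Q_H/T_H + Q_C/T_C = 4.90 J/K (> 0, since η = 0.262 < η_Carnot = 0.420).

ΔS_univ ≈ 4.90 J/K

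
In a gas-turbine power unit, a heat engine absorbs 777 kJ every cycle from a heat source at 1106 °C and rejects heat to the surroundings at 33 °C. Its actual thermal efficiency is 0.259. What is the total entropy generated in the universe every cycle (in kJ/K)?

T_H = 1106 °C → 1106 + 273.15 = 1379.15 K.
T_C = 33 °C → 33 + 273.15 = 306.15 K.
W = η·Q_H = 0.259 × 777 = 201.2 kJ, so Q_C = Q_H − W = 575.8 kJ.
Entropy balance on the reservoirs: −Q_H/T_H = -0.5634 kJ/K, +Q_C/T_C = 1.881 kJ/K.
ΔS_univ = −Q_H/T_H + Q_C/T_C = 1.317 kJ/K (> 0, since η = 0.259 < η_Carnot = 0.778).

ΔS_univ ≈ 1.317 kJ/K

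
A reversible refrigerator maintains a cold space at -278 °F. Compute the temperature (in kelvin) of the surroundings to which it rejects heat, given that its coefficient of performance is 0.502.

T_C = -278 °F → (-278 − 32) × 5/9 = -172.22 °C = 100.93 K.
COP_R = T_C/(T_H − T_C) ⇒ T_H = T_C·(1 + 1/COP_R) = 100.93 × (1 + 1/0.502) = 302.0 K.

T_H ≈ 302.0 K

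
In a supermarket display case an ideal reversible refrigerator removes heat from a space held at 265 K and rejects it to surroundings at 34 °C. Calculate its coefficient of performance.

COP_R ≈ 6.287

T_H = 34 °C → 34 + 273.15 = 307.15 K.
The reversible coefficient of performance is COP_R = T_C/(T_H − T_C) = 265.00/(307.15 − 265.00) = 6.287.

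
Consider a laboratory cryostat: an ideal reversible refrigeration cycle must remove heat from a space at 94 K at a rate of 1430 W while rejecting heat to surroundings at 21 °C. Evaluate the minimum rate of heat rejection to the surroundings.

Q̇_H ≈ 4470 W

T_H = 21 °C → 21 + 273.15 = 294.15 K.
For a reversible cycle Q_H/Q_C = T_H/T_C, so Q_H = Q_C·T_H/T_C = 1430 × 294.15/94.00 = 4470 W.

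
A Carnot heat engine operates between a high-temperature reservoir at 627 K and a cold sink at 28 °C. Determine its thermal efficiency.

η ≈ 0.520

T_C = 28 °C → 28 + 273.15 = 301.15 K.
η_rev = 1 − T_C/T_H = 1 − 301.15/627.00 = 0.520.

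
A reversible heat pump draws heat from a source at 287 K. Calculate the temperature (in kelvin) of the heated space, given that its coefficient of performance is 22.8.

COP_HP = T_H/(T_H − T_C) ⇒ T_H = T_C·COP_HP/(COP_HP − 1) = 287.00 × 22.8/(22.8 − 1) = 300.2 K.

T_H ≈ 300.2 K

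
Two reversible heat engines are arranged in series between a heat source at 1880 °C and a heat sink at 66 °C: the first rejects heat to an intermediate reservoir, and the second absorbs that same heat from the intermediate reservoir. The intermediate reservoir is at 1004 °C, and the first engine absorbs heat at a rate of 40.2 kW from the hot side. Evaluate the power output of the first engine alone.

Ẇ₁ ≈ 16.4 kW

T_H = 1880 °C → 1880 + 273.15 = 2153.15 K.
T_C = 66 °C → 66 + 273.15 = 339.15 K.
T_m = 1004 °C → 1004 + 273.15 = 1277.15 K.
First-stage efficiency η₁ = 1 − T_m/T_H = 1 − 1277.15/2153.15 = 0.4068.
W₁ = η₁·Q_H = 0.4068 × 40.2 = 16.4 kW.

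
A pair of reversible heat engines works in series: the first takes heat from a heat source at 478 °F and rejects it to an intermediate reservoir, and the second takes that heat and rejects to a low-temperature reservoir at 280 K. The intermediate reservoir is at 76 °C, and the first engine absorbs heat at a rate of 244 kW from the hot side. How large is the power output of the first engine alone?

T_H = 478 °F → (478 − 32) × 5/9 = 247.78 °C = 520.93 K.
T_m = 76 °C → 76 + 273.15 = 349.15 K.
First-stage efficiency η₁ = 1 − T_m/T_H = 1 − 349.15/520.93 = 0.3298.
W₁ = η₁·Q_H = 0.3298 × 244 = 80.46 kW.

Ẇ₁ ≈ 80.46 kW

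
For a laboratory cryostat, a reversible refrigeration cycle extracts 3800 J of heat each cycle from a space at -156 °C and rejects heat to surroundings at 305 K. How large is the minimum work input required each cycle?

W_in ≈ 6093 J

T_C = -156 °C → -156 + 273.15 = 117.15 K.
Carnot COP: COP_R = T_C/(T_H − T_C) = 117.15/187.85 = 0.6236.
W = Q_C/COP_R = 3800/0.6236 = 6093 J.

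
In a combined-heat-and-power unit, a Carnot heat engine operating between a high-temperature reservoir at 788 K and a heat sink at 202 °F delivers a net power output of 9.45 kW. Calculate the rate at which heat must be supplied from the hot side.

Q̇_H ≈ 17.71 kW

T_C = 202 °F → (202 − 32) × 5/9 = 94.44 °C = 367.59 K.
η_rev = 1 − T_C/T_H = 1 − 367.59/788.00 = 0.5335.
Q_H = W/η = 9.45/0.5335 = 17.71 kW.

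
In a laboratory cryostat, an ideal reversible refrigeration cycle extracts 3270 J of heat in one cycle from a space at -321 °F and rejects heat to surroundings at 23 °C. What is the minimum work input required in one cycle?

W_in ≈ 9300 J

T_H = 23 °C → 23 + 273.15 = 296.15 K.
T_C = -321 °F → (-321 − 32) × 5/9 = -196.11 °C = 77.04 K.
For a reversible refrigerator, COP_R = T_C/(T_H − T_C) = 77.04/219.11 = 0.3516.
W = Q_C/COP_R = 3270/0.3516 = 9300 J.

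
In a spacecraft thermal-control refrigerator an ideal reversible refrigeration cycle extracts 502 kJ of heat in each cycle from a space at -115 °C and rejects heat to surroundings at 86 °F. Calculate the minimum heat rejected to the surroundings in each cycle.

Q_H ≈ 962 kJ

T_H = 86 °F → (86 − 32) × 5/9 = 30.00 °C = 303.15 K.
T_C = -115 °C → -115 + 273.15 = 158.15 K.
For a reversible cycle Q_H/Q_C = T_H/T_C, so Q_H = Q_C·T_H/T_C = 502 × 303.15/158.15 = 962 kJ.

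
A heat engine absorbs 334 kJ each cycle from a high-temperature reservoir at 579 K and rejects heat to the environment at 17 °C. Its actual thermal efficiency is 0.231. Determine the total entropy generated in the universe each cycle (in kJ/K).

T_C = 17 °C → 17 + 273.15 = 290.15 K.
W = η·Q_H = 0.231 × 334 = 77.15 kJ, so Q_C = Q_H − W = 256.8 kJ.
Entropy balance on the reservoirs: −Q_H/T_H = -0.5769 kJ/K, +Q_C/T_C = 0.8852 kJ/K.
ΔS_univ = −Q_H/T_H + Q_C/T_C = 0.308 kJ/K (> 0, since η = 0.231 < η_Carnot = 0.499).

ΔS_univ ≈ 0.308 kJ/K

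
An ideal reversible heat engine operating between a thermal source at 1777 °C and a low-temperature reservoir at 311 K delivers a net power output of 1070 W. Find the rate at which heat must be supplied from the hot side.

T_H = 1777 °C → 1777 + 273.15 = 2050.15 K.
The Carnot efficiency is η = 1 − T_C/T_H = 1 − 311.00/2050.15 = 0.8483.
Q_H = W/η = 1070/0.8483 = 1260 W.

Q̇_H ≈ 1260 W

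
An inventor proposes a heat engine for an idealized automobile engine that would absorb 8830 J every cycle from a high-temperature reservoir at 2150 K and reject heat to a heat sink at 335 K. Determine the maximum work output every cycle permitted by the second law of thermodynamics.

The second-law ceiling is the Carnot efficiency, η_max = 1 − T_C/T_H = 1 − 335.00/2150.00 = 0.8442.
W_max = η_max · Q_H = 0.8442 × 8830 = 7454 J.

W_max ≈ 7454 J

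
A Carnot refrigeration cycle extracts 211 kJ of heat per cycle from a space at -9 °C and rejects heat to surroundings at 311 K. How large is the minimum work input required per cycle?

W_in ≈ 37.42 kJ

T_C = -9 °C → -9 + 273.15 = 264.15 K.
Carnot COP: COP_R = T_C/(T_H − T_C) = 264.15/46.85 = 5.6382.
W = Q_C/COP_R = 211/5.6382 = 37.42 kJ.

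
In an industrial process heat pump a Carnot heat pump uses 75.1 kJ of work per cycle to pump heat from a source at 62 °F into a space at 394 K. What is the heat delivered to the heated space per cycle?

T_C = 62 °F → (62 − 32) × 5/9 = 16.67 °C = 289.82 K.
The Carnot heat-pump COP is COP_HP = T_H/(T_H − T_C) = 394.00/104.18 = 3.7818.
Q_H = COP_HP · W = 3.7818 × 75.1 = 284 kJ.

Q_H ≈ 284 kJ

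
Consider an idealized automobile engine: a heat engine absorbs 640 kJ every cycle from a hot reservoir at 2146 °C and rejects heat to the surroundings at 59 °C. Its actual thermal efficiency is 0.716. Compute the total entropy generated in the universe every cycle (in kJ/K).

T_H = 2146 °C → 2146 + 273.15 = 2419.15 K.
T_C = 59 °C → 59 + 273.15 = 332.15 K.
W = η·Q_H = 0.716 × 640 = 458.2 kJ, so Q_C = Q_H − W = 181.8 kJ.
Entropy balance on the reservoirs: −Q_H/T_H = -0.2646 kJ/K, +Q_C/T_C = 0.5472 kJ/K.
ΔS_univ = −Q_H/T_H + Q_C/T_C = 0.283 kJ/K (> 0, since η = 0.716 < η_Carnot = 0.863).

ΔS_univ ≈ 0.283 kJ/K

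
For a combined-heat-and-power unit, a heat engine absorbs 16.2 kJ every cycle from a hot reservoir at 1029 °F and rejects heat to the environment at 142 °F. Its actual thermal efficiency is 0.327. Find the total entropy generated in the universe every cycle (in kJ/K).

T_H = 1029 °F → (1029 − 32) × 5/9 = 553.89 °C = 827.04 K.
T_C = 142 °F → (142 − 32) × 5/9 = 61.11 °C = 334.26 K.
W = η·Q_H = 0.327 × 16.2 = 5.297 kJ, so Q_C = Q_H − W = 10.90 kJ.
The hot reservoir loses entropy Q_H/T_H = 16.2/827.04 = 0.01959 kJ/K; the cold reservoir gains Q_C/T_C = 10.90/334.26 = 0.03262 kJ/K.
ΔS_univ = −Q_H/T_H + Q_C/T_C = 0.0130 kJ/K (> 0, since η = 0.327 < η_Carnot = 0.596).

ΔS_univ ≈ 0.0130 kJ/K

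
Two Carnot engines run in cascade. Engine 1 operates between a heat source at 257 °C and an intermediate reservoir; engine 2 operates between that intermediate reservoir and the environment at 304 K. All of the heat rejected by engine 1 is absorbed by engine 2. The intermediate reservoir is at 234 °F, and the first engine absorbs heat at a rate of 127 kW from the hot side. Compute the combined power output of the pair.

T_H = 257 °C → 257 + 273.15 = 530.15 K.
Two reversible stages in series are equivalent to a single Carnot engine between T_H and T_C, so η_total = 1 − T_C/T_H = 1 − 304.00/530.15 = 0.4266.
W_total = η_total · Q_H = 0.4266 × 127 = 54.2 kW.

Ẇ_total ≈ 54.2 kW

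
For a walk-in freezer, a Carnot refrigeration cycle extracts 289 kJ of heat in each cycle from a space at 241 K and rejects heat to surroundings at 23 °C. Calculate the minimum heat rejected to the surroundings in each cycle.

T_H = 23 °C → 23 + 273.15 = 296.15 K.
For a reversible cycle Q_H/Q_C = T_H/T_C, so Q_H = Q_C·T_H/T_C = 289 × 296.15/241.00 = 355.1 kJ.

Q_H ≈ 355.1 kJ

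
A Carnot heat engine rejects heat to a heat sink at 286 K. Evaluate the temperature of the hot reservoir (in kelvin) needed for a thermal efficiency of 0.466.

T_H ≈ 536 K

From η = 1 − T_C/T_H, solving for T_H gives T_H = T_C/(1 − η) = 286.00/(1 − 0.466) = 536 K.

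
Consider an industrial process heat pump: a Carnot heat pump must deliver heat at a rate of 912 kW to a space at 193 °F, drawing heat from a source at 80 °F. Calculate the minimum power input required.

Ẇ_in ≈ 157.9 kW

T_H = 193 °F → (193 − 32) × 5/9 = 89.44 °C = 362.59 K.
T_C = 80 °F → (80 − 32) × 5/9 = 26.67 °C = 299.82 K.
For a reversible heat pump, COP_HP = T_H/(T_H − T_C) = 362.59/62.78 = 5.7758.
W = Q_H/COP_HP = 912/5.7758 = 157.9 kW.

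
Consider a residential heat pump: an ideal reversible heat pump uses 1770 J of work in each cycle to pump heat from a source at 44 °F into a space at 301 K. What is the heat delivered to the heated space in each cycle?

Q_H ≈ 25200 J

T_C = 44 °F → (44 − 32) × 5/9 = 6.67 °C = 279.82 K.
COP_HP = T_H/(T_H − T_C) = 301.00/21.18 = 14.2093.
Q_H = COP_HP · W = 14.2093 × 1770 = 25200 J.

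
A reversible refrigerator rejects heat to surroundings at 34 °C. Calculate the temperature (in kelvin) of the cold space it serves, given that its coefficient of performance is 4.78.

T_C ≈ 254 K

T_H = 34 °C → 34 + 273.15 = 307.15 K.
COP_R = T_C/(T_H − T_C) ⇒ T_C = T_H·COP_R/(1 + COP_R) = 307.15 × 4.78/(1 + 4.78) = 254 K.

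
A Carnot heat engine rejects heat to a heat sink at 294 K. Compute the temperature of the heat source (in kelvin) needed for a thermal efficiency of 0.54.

T_H ≈ 639.1 K

From η = 1 − T_C/T_H, solving for T_H gives T_H = T_C/(1 − η) = 294.00/(1 − 0.54) = 639.1 K.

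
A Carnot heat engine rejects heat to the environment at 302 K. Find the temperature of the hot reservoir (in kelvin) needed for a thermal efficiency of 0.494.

T_H ≈ 597 K

From η = 1 − T_C/T_H, solving for T_H gives T_H = T_C/(1 − η) = 302.00/(1 − 0.494) = 597 K.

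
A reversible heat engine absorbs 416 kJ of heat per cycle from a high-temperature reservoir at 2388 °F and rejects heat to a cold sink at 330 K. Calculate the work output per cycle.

W ≈ 329 kJ

T_H = 2388 °F → (2388 − 32) × 5/9 = 1308.89 °C = 1582.04 K.
η_rev = 1 − T_C/T_H = 1 − 330.00/1582.04 = 0.7914.
W = η·Q_H = 0.7914 × 416 = 329 kJ.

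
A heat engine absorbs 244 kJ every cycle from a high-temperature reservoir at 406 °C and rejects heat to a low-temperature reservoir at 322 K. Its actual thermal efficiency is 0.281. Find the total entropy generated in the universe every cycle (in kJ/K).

ΔS_univ ≈ 0.1856 kJ/K

T_H = 406 °C → 406 + 273.15 = 679.15 K.
W = η·Q_H = 0.281 × 244 = 68.56 kJ, so Q_C = Q_H − W = 175.4 kJ.
The hot reservoir loses entropy Q_H/T_H = 244/679.15 = 0.3593 kJ/K; the cold reservoir gains Q_C/T_C = 175.4/322.00 = 0.5448 kJ/K.
ΔS_univ = −Q_H/T_H + Q_C/T_C = 0.1856 kJ/K (> 0, since η = 0.281 < η_Carnot = 0.526).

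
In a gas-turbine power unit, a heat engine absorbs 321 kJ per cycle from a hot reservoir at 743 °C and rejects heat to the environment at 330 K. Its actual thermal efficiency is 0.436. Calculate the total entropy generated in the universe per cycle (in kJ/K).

ΔS_univ ≈ 0.233 kJ/K

T_H = 743 °C → 743 + 273.15 = 1016.15 K.
W = η·Q_H = 0.436 × 321 = 140.0 kJ, so Q_C = Q_H − W = 181.0 kJ.
Entropy balance on the reservoirs: −Q_H/T_H = -0.3159 kJ/K, +Q_C/T_C = 0.5486 kJ/K.
ΔS_univ = −Q_H/T_H + Q_C/T_C = 0.233 kJ/K (> 0, since η = 0.436 < η_Carnot = 0.675).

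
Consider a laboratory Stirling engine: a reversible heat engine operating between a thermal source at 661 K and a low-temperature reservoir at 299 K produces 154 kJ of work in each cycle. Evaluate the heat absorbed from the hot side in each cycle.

Q_H ≈ 281 kJ

Since the cycle is reversible, η = 1 − T_C/T_H = 1 − 299.00/661.00 = 0.5477.
Q_H = W/η = 154/0.5477 = 281 kJ.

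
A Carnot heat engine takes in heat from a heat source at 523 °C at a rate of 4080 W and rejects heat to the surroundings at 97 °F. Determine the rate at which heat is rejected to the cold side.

T_H = 523 °C → 523 + 273.15 = 796.15 K.
T_C = 97 °F → (97 − 32) × 5/9 = 36.11 °C = 309.26 K.
Since the cycle is reversible, η = 1 − T_C/T_H = 1 − 309.26/796.15 = 0.6116.
For a reversible cycle Q_C/Q_H = T_C/T_H, so Q_C = 4080 × 309.26/796.15 = 1585 W.

Q̇_C ≈ 1585 W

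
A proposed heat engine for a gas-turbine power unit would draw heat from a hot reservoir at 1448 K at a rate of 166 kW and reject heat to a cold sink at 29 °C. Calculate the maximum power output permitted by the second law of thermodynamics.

T_C = 29 °C → 29 + 273.15 = 302.15 K.
By the Carnot theorem, η_max = 1 − T_C/T_H = 1 − 302.15/1448.00 = 0.7913.
W_max = η_max · Q_H = 0.7913 × 166 = 131 kW.

Ẇ_max ≈ 131 kW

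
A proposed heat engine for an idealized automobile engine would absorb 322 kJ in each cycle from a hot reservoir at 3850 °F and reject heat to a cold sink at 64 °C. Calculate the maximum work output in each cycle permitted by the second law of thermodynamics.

W_max ≈ 277 kJ

T_H = 3850 °F → (3850 − 32) × 5/9 = 2121.11 °C = 2394.26 K.
T_C = 64 °C → 64 + 273.15 = 337.15 K.
The second-law ceiling is the Carnot efficiency, η_max = 1 − T_C/T_H = 1 − 337.15/2394.26 = 0.8592.
W_max = η_max · Q_H = 0.8592 × 322 = 277 kJ.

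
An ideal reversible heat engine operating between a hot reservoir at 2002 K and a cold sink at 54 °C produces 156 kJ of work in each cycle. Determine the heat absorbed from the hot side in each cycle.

T_C = 54 °C → 54 + 273.15 = 327.15 K.
The Carnot efficiency is η = 1 − T_C/T_H = 1 − 327.15/2002.00 = 0.8366.
Q_H = W/η = 156/0.8366 = 186.5 kJ.

Q_H ≈ 186.5 kJ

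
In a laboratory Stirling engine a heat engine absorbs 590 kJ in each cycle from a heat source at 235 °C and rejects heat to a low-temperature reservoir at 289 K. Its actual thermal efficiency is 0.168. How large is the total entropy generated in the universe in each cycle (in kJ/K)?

T_H = 235 °C → 235 + 273.15 = 508.15 K.
W = η·Q_H = 0.168 × 590 = 99.12 kJ, so Q_C = Q_H − W = 490.9 kJ.
Reservoir entropy changes: ΔS_H = −Q_H/T_H = −590/508.15 = -1.161 kJ/K and ΔS_C = +Q_C/T_C = 490.9/289.00 = 1.699 kJ/K.
ΔS_univ = −Q_H/T_H + Q_C/T_C = 0.537 kJ/K (> 0, since η = 0.168 < η_Carnot = 0.431).

ΔS_univ ≈ 0.537 kJ/K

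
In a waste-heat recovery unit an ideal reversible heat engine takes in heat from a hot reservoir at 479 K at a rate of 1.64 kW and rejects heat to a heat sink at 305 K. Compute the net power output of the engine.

Ẇ ≈ 0.5957 kW

The Carnot efficiency is η = 1 − T_C/T_H = 1 − 305.00/479.00 = 0.3633.
W = η·Q_H = 0.3633 × 1.64 = 0.5957 kW.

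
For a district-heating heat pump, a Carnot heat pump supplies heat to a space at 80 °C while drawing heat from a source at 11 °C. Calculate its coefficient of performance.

T_H = 80 °C → 80 + 273.15 = 353.15 K.
T_C = 11 °C → 11 + 273.15 = 284.15 K.
Reversible heating COP: COP_HP = T_H/(T_H − T_C) = 353.15/(353.15 − 284.15) = 5.12.

COP_HP ≈ 5.12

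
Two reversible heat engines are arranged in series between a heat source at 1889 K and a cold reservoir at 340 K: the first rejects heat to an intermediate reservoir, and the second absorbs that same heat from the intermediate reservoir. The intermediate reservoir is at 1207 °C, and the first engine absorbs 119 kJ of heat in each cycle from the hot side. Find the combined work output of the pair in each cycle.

Two reversible stages in series are equivalent to a single Carnot engine between T_H and T_C, so η_total = 1 − T_C/T_H = 1 − 340.00/1889.00 = 0.8200.
W_total = η_total · Q_H = 0.8200 × 119 = 97.6 kJ.

W_total ≈ 97.6 kJ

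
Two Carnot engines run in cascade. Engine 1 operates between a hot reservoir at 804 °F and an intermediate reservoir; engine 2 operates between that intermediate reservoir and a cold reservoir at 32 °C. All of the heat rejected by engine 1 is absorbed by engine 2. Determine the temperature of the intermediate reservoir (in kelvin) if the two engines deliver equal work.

T_m ≈ 504 K

T_H = 804 °F → (804 − 32) × 5/9 = 428.89 °C = 702.04 K.
T_C = 32 °C → 32 + 273.15 = 305.15 K.
For reversible stages Q_m = Q_H·(T_m/T_H). Setting W₁ = Q_H(1 − T_m/T_H) equal to W₂ = Q_m(1 − T_C/T_m) = Q_H·(T_m − T_C)/T_H gives T_H − T_m = T_m − T_C, so T_m = (T_H + T_C)/2 = (702.04 + 305.15)/2 = 504 K.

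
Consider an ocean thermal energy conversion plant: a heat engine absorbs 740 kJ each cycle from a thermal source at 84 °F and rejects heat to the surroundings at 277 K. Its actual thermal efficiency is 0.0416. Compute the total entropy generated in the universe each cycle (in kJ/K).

ΔS_univ ≈ 0.110 kJ/K

T_H = 84 °F → (84 − 32) × 5/9 = 28.89 °C = 302.04 K.
W = η·Q_H = 0.0416 × 740 = 30.78 kJ, so Q_C = Q_H − W = 709.2 kJ.
Entropy balance on the reservoirs: −Q_H/T_H = -2.450 kJ/K, +Q_C/T_C = 2.560 kJ/K.
ΔS_univ = −Q_H/T_H + Q_C/T_C = 0.110 kJ/K (> 0, since η = 0.0416 < η_Carnot = 0.083).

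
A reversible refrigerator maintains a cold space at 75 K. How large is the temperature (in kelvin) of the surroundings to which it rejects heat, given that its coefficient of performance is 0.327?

COP_R = T_C/(T_H − T_C) ⇒ T_H = T_C·(1 + 1/COP_R) = 75.00 × (1 + 1/0.327) = 304 K.

T_H ≈ 304 K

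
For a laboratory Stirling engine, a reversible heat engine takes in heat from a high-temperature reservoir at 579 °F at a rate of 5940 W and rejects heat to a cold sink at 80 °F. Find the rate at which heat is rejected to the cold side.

T_H = 579 °F → (579 − 32) × 5/9 = 303.89 °C = 577.04 K.
T_C = 80 °F → (80 − 32) × 5/9 = 26.67 °C = 299.82 K.
Since the cycle is reversible, η = 1 − T_C/T_H = 1 − 299.82/577.04 = 0.4804.
For a reversible cycle Q_C/Q_H = T_C/T_H, so Q_C = 5940 × 299.82/577.04 = 3090 W.

Q̇_C ≈ 3090 W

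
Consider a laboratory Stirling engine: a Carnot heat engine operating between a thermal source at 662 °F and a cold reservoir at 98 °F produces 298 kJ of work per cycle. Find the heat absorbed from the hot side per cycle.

Q_H ≈ 593 kJ

T_H = 662 °F → (662 − 32) × 5/9 = 350.00 °C = 623.15 K.
T_C = 98 °F → (98 − 32) × 5/9 = 36.67 °C = 309.82 K.
η_rev = 1 − T_C/T_H = 1 − 309.82/623.15 = 0.5028.
Q_H = W/η = 298/0.5028 = 593 kJ.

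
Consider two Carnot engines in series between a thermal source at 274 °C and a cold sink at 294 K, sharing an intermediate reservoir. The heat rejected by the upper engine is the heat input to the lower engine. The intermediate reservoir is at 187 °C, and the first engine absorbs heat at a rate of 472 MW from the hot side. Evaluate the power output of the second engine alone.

Ẇ₂ ≈ 143 MW

T_H = 274 °C → 274 + 273.15 = 547.15 K.
T_m = 187 °C → 187 + 273.15 = 460.15 K.
Heat entering the second stage: Q_m = Q_H·(T_m/T_H) = 472 × 460.15/547.15 = 397 MW.
Second-stage efficiency η₂ = 1 − T_C/T_m = 1 − 294.00/460.15 = 0.3611, so W₂ = η₂·Q_m = 143 MW.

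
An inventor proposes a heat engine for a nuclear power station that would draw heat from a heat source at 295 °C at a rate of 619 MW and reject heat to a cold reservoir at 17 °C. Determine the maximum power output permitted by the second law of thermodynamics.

Ẇ_max ≈ 302.9 MW

T_H = 295 °C → 295 + 273.15 = 568.15 K.
T_C = 17 °C → 17 + 273.15 = 290.15 K.
The upper bound on efficiency is η_max = 1 − T_C/T_H = 1 − 290.15/568.15 = 0.4893.
W_max = η_max · Q_H = 0.4893 × 619 = 302.9 MW.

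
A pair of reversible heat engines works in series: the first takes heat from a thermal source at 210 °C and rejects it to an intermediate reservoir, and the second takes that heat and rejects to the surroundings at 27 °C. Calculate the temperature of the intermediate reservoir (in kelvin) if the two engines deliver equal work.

T_H = 210 °C → 210 + 273.15 = 483.15 K.
T_C = 27 °C → 27 + 273.15 = 300.15 K.
For reversible stages Q_m = Q_H·(T_m/T_H). Setting W₁ = Q_H(1 − T_m/T_H) equal to W₂ = Q_m(1 − T_C/T_m) = Q_H·(T_m − T_C)/T_H gives T_H − T_m = T_m − T_C, so T_m = (T_H + T_C)/2 = (483.15 + 300.15)/2 = 391.6 K.

T_m ≈ 391.6 K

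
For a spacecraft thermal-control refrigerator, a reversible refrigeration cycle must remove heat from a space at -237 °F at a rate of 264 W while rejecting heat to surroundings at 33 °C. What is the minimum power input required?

Ẇ_in ≈ 389 W

T_H = 33 °C → 33 + 273.15 = 306.15 K.
T_C = -237 °F → (-237 − 32) × 5/9 = -149.44 °C = 123.71 K.
The reversible coefficient of performance is COP_R = T_C/(T_H − T_C) = 123.71/182.44 = 0.6780.
W = Q_C/COP_R = 264/0.6780 = 389 W.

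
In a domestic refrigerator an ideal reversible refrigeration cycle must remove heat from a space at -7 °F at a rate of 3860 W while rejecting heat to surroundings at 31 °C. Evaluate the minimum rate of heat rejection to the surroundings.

Q̇_H ≈ 4670 W

T_H = 31 °C → 31 + 273.15 = 304.15 K.
T_C = -7 °F → (-7 − 32) × 5/9 = -21.67 °C = 251.48 K.
For a reversible cycle Q_H/Q_C = T_H/T_C, so Q_H = Q_C·T_H/T_C = 3860 × 304.15/251.48 = 4670 W.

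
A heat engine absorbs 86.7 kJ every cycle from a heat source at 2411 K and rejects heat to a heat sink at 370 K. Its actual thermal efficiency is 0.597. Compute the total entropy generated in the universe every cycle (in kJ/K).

W = η·Q_H = 0.597 × 86.7 = 51.76 kJ, so Q_C = Q_H − W = 34.94 kJ.
Entropy balance on the reservoirs: −Q_H/T_H = -0.03596 kJ/K, +Q_C/T_C = 0.09443 kJ/K.
ΔS_univ = −Q_H/T_H + Q_C/T_C = 0.0585 kJ/K (> 0, since η = 0.597 < η_Carnot = 0.847).

ΔS_univ ≈ 0.0585 kJ/K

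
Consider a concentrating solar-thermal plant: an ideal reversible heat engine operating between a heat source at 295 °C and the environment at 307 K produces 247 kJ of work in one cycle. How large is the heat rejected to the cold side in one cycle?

Q_C ≈ 290 kJ

T_H = 295 °C → 295 + 273.15 = 568.15 K.
For a reversible engine, η = 1 − T_C/T_H = 1 − 307.00/568.15 = 0.4596.
Since Q_C/Q_H = T_C/T_H and Q_H = W/η, Q_C = W·T_C/(T_H − T_C) = 247 × 307.00/261.15 = 290 kJ.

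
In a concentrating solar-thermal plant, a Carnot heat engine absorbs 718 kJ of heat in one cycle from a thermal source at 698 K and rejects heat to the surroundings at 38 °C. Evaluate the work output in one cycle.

W ≈ 397.9 kJ

T_C = 38 °C → 38 + 273.15 = 311.15 K.
η_rev = 1 − T_C/T_H = 1 − 311.15/698.00 = 0.5542.
W = η·Q_H = 0.5542 × 718 = 397.9 kJ.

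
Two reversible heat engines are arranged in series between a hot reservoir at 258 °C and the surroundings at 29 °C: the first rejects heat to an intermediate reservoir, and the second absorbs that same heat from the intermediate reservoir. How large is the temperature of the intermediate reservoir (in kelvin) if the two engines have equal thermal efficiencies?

T_m ≈ 400.6 K

T_H = 258 °C → 258 + 273.15 = 531.15 K.
T_C = 29 °C → 29 + 273.15 = 302.15 K.
Equal efficiencies require 1 − T_m/T_H = 1 − T_C/T_m, i.e. T_m/T_H = T_C/T_m, so T_m = √(T_H·T_C) = √(531.15 × 302.15) = 400.6 K.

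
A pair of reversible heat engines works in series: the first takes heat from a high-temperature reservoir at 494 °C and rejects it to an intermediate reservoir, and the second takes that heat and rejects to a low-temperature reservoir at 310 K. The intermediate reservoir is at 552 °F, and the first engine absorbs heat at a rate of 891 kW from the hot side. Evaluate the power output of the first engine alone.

Ẇ₁ ≈ 238.2 kW

T_H = 494 °C → 494 + 273.15 = 767.15 K.
T_m = 552 °F → (552 − 32) × 5/9 = 288.89 °C = 562.04 K.
First-stage efficiency η₁ = 1 − T_m/T_H = 1 − 562.04/767.15 = 0.2674.
W₁ = η₁·Q_H = 0.2674 × 891 = 238.2 kW.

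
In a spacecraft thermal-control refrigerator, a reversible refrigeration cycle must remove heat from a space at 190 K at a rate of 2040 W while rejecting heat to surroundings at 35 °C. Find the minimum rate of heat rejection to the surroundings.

Q̇_H ≈ 3310 W

T_H = 35 °C → 35 + 273.15 = 308.15 K.
For a reversible cycle Q_H/Q_C = T_H/T_C, so Q_H = Q_C·T_H/T_C = 2040 × 308.15/190.00 = 3310 W.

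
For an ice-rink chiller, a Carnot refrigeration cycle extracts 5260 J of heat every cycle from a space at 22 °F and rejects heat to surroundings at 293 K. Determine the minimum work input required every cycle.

T_C = 22 °F → (22 − 32) × 5/9 = -5.56 °C = 267.59 K.
For a reversible refrigerator, COP_R = T_C/(T_H − T_C) = 267.59/25.41 = 10.5329.
W = Q_C/COP_R = 5260/10.5329 = 499 J.

W_in ≈ 499 J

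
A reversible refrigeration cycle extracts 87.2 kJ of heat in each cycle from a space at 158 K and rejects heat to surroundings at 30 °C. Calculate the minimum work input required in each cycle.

T_H = 30 °C → 30 + 273.15 = 303.15 K.
COP_R = T_C/(T_H − T_C) = 158.00/145.15 = 1.0885.
W = Q_C/COP_R = 87.2/1.0885 = 80.1 kJ.

W_in ≈ 80.1 kJ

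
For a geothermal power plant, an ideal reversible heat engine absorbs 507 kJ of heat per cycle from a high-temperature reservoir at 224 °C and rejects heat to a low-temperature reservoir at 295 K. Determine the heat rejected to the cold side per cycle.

T_H = 224 °C → 224 + 273.15 = 497.15 K.
Since the cycle is reversible, η = 1 − T_C/T_H = 1 − 295.00/497.15 = 0.4066.
For a reversible cycle Q_C/Q_H = T_C/T_H, so Q_C = 507 × 295.00/497.15 = 301 kJ.

Q_C ≈ 301 kJ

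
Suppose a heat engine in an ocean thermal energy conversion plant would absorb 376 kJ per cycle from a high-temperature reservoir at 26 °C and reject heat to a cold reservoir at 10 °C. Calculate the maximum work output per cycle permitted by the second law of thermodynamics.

T_H = 26 °C → 26 + 273.15 = 299.15 K.
T_C = 10 °C → 10 + 273.15 = 283.15 K.
No engine can exceed the Carnot limit: η_max = 1 − T_C/T_H = 1 − 283.15/299.15 = 0.0535.
W_max = η_max · Q_H = 0.0535 × 376 = 20.1 kJ.

W_max ≈ 20.1 kJ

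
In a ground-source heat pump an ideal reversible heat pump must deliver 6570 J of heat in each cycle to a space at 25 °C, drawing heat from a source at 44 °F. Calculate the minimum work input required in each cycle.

T_H = 25 °C → 25 + 273.15 = 298.15 K.
T_C = 44 °F → (44 − 32) × 5/9 = 6.67 °C = 279.82 K.
Reversible heating COP: COP_HP = T_H/(T_H − T_C) = 298.15/18.33 = 16.2627.
W = Q_H/COP_HP = 6570/16.2627 = 404.0 J.

W_in ≈ 404.0 J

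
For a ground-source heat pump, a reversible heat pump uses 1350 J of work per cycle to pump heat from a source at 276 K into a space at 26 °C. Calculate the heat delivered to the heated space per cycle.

T_H = 26 °C → 26 + 273.15 = 299.15 K.
For a reversible heat pump, COP_HP = T_H/(T_H − T_C) = 299.15/23.15 = 12.9222.
Q_H = COP_HP · W = 12.9222 × 1350 = 17400 J.

Q_H ≈ 17400 J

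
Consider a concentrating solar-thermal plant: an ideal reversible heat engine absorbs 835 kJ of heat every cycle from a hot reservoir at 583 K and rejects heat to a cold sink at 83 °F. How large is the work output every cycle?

W ≈ 403 kJ

T_C = 83 °F → (83 − 32) × 5/9 = 28.33 °C = 301.48 K.
η_rev = 1 − T_C/T_H = 1 − 301.48/583.00 = 0.4829.
W = η·Q_H = 0.4829 × 835 = 403 kJ.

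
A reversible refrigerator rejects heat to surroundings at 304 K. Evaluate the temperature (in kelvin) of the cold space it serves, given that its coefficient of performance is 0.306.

COP_R = T_C/(T_H − T_C) ⇒ T_C = T_H·COP_R/(1 + COP_R) = 304.00 × 0.306/(1 + 0.306) = 71.2 K.

T_C ≈ 71.2 K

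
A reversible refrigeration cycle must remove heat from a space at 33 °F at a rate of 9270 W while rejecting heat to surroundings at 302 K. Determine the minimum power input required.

T_C = 33 °F → (33 − 32) × 5/9 = 0.56 °C = 273.71 K.
COP_R = T_C/(T_H − T_C) = 273.71/28.29 = 9.6735.
W = Q_C/COP_R = 9270/9.6735 = 958 W.

Ẇ_in ≈ 958 W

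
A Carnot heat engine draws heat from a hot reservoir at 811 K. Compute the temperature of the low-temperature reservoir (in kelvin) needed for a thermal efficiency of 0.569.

From η = 1 − T_C/T_H, T_C = T_H·(1 − η) = 811.00 × (1 − 0.569) = 350 K.

T_C ≈ 350 K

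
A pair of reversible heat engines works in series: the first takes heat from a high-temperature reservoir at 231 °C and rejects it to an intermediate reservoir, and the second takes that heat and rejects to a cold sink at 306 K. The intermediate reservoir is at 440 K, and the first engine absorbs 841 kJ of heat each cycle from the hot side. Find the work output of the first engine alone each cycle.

T_H = 231 °C → 231 + 273.15 = 504.15 K.
First-stage efficiency η₁ = 1 − T_m/T_H = 1 − 440.00/504.15 = 0.1272.
W₁ = η₁·Q_H = 0.1272 × 841 = 107 kJ.

W₁ ≈ 107 kJ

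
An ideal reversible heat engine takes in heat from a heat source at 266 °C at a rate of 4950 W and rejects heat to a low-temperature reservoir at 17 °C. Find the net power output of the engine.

Ẇ ≈ 2286 W

T_H = 266 °C → 266 + 273.15 = 539.15 K.
T_C = 17 °C → 17 + 273.15 = 290.15 K.
Since the cycle is reversible, η = 1 − T_C/T_H = 1 − 290.15/539.15 = 0.4618.
W = η·Q_H = 0.4618 × 4950 = 2286 W.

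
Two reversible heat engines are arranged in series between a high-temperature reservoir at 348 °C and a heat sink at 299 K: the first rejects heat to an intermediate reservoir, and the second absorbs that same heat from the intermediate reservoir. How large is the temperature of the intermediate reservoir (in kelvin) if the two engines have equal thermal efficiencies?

T_m ≈ 431.0 K

T_H = 348 °C → 348 + 273.15 = 621.15 K.
Equal efficiencies require 1 − T_m/T_H = 1 − T_C/T_m, i.e. T_m/T_H = T_C/T_m, so T_m = √(T_H·T_C) = √(621.15 × 299.00) = 431.0 K.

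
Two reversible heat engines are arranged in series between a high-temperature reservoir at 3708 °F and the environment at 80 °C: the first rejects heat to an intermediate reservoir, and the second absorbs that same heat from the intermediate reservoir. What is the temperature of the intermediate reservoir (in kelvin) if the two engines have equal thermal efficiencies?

T_H = 3708 °F → (3708 − 32) × 5/9 = 2042.22 °C = 2315.37 K.
T_C = 80 °C → 80 + 273.15 = 353.15 K.
Equal efficiencies require 1 − T_m/T_H = 1 − T_C/T_m, i.e. T_m/T_H = T_C/T_m, so T_m = √(T_H·T_C) = √(2315.37 × 353.15) = 904 K.

T_m ≈ 904 K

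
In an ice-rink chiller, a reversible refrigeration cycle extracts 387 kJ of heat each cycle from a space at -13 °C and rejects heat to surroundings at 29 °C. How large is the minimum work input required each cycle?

T_H = 29 °C → 29 + 273.15 = 302.15 K.
T_C = -13 °C → -13 + 273.15 = 260.15 K.
For a reversible refrigerator, COP_R = T_C/(T_H − T_C) = 260.15/42.00 = 6.1940.
W = Q_C/COP_R = 387/6.1940 = 62.5 kJ.

W_in ≈ 62.5 kJ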